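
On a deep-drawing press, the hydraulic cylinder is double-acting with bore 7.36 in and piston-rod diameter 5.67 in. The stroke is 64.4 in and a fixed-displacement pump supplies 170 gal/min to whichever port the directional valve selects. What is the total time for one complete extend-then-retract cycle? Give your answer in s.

Cap-side area A_cap = π/4 × (7.36 in)² = 42.54 in^2
Rod-side annular area A_ann = π/4 × (7.36² − 5.67²) = 17.30 in^2
t_ext = A_cap·L/Q = 4.186 s
t_ret = A_ann·L/Q = 1.702 s
t_cycle = t_ext + t_ret

t ≈ 5.89 s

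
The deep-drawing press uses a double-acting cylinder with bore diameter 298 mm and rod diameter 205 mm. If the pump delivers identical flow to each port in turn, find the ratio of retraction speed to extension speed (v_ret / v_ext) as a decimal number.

v_ret/v_ext ≈ 1.90

Cap-side area A_cap = π/4 × (298 mm)² = 69750 mm^2
Rod-side annular area A_ann = π/4 × (298² − 205²) = 36740 mm^2
For equal Q, v ∝ 1/A, so v_ret/v_ext = A_cap/A_ann.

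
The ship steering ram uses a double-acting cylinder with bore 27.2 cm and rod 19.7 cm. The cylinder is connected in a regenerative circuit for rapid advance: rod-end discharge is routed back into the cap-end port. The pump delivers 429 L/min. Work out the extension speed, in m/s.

v ≈ 0.235 m/s

In regeneration the rod-end outflow joins the pump flow into the cap end, so the net volume the pump must supply per unit advance equals the rod cross-section area.
Rod cross-section A_rod = π/4 × (19.7 cm)² = 304.8 cm^2
v = Q_pump / A_rod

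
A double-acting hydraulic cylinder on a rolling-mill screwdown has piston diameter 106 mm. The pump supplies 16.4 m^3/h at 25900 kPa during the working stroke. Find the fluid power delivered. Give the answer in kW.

W ≈ 118 kW

Hydraulic power = P × Q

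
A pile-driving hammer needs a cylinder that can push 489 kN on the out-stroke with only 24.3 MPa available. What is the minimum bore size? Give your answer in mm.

Extension force acts on the full piston face: F = P × (π/4)D².
D = √(4F / (πP)) = √(4 × 489 kN / (π × 24.3 MPa))

D ≈ 160 mm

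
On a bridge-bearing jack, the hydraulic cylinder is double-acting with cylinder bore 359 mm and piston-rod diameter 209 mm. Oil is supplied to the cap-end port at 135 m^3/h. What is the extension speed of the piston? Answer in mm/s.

v ≈ 370 mm/s

Cap-side area A_cap = π/4 × (359 mm)² = 1.012e5 mm^2
v = Q / A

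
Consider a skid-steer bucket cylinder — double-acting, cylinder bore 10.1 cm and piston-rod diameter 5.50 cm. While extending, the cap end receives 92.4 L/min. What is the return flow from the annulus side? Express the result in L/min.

Cap-side area A_cap = π/4 × (10.1 cm)² = 80.12 cm^2
Rod-side annular area A_ann = π/4 × (10.1² − 5.50²) = 56.36 cm^2
Piston speed v = Q_in/A_cap; rod-end outflow Q_out = v × A_ann = Q_in × A_ann/A_cap.

Q_out ≈ 65.0 L/min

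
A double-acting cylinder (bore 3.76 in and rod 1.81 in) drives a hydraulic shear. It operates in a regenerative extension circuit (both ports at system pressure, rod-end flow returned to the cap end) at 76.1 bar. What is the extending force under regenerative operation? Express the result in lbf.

F ≈ 2840 lbf

With equal pressure on both faces, forces on the annular region cancel; the net push is pressure × rod cross-section.
Rod cross-section A_rod = π/4 × (1.81 in)² = 2.573 in^2
F = P × A_rod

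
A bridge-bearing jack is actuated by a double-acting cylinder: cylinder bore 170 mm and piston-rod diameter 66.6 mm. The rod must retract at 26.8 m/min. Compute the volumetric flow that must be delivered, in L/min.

Rod-side annular area A_ann = π/4 × (170² − 66.6²) = 19210 mm^2
Q = A × v

Q ≈ 515 L/min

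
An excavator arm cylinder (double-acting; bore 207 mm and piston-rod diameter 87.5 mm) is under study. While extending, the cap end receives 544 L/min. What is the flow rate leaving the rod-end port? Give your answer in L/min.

Q_out ≈ 447 L/min

Cap-side area A_cap = π/4 × (207 mm)² = 33650 mm^2
Rod-side annular area A_ann = π/4 × (207² − 87.5²) = 27640 mm^2
Piston speed v = Q_in/A_cap; rod-end outflow Q_out = v × A_ann = Q_in × A_ann/A_cap.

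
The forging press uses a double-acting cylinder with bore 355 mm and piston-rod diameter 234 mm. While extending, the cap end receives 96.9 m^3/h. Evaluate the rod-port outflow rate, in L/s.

Q_out ≈ 15.2 L/s

Cap-side area A_cap = π/4 × (355 mm)² = 98980 mm^2
Rod-side annular area A_ann = π/4 × (355² − 234²) = 55970 mm^2
Piston speed v = Q_in/A_cap; rod-end outflow Q_out = v × A_ann = Q_in × A_ann/A_cap.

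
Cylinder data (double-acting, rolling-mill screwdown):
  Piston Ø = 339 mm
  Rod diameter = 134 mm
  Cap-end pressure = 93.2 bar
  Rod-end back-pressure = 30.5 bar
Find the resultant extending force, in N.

Cap-side area A_cap = π/4 × (339 mm)² = 90260 mm^2
Rod-side annular area A_ann = π/4 × (339² − 134²) = 76160 mm^2
Net thrust = P_cap·A_cap − P_rod·A_ann = 8.412e5 N − 2.323e5 N

F ≈ 6.09e5 N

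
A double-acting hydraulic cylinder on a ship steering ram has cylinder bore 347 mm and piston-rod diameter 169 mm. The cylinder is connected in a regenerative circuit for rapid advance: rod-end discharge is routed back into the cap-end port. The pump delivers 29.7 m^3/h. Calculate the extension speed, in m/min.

v ≈ 22.1 m/min

In regeneration the rod-end outflow joins the pump flow into the cap end, so the net volume the pump must supply per unit advance equals the rod cross-section area.
Rod cross-section A_rod = π/4 × (169 mm)² = 22430 mm^2
v = Q_pump / A_rod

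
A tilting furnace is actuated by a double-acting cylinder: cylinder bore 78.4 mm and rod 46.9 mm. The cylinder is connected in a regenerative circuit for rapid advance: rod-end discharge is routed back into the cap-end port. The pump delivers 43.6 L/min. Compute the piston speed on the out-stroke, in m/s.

v ≈ 0.421 m/s

In regeneration the rod-end outflow joins the pump flow into the cap end, so the net volume the pump must supply per unit advance equals the rod cross-section area.
Rod cross-section A_rod = π/4 × (46.9 mm)² = 1728 mm^2
v = Q_pump / A_rod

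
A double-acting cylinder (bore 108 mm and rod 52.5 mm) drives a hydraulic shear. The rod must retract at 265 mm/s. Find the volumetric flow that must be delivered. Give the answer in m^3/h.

Rod-side annular area A_ann = π/4 × (108² − 52.5²) = 6996 mm^2
Q = A × v

Q ≈ 6.67 m^3/h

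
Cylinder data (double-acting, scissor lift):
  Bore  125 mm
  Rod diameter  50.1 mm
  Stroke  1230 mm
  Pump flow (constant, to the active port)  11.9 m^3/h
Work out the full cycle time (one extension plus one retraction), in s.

Cap-side area A_cap = π/4 × (125 mm)² = 12270 mm^2
Rod-side annular area A_ann = π/4 × (125² − 50.1²) = 10300 mm^2
t_ext = A_cap·L/Q = 4.566 s
t_ret = A_ann·L/Q = 3.833 s
t_cycle = t_ext + t_ret

t ≈ 8.40 s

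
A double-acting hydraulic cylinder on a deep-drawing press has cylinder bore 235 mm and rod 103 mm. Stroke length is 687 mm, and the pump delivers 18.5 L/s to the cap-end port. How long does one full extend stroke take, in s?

Cap-side area A_cap = π/4 × (235 mm)² = 43370 mm^2
Swept volume V = A × L; t = V / Q = A·L / Q

t ≈ 1.61 s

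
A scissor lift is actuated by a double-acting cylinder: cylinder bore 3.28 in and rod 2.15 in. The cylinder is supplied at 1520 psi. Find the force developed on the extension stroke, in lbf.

F ≈ 12800 lbf

Cap-side area A_cap = π/4 × (3.28 in)² = 8.450 in^2
F = P × A_cap = 1520 psi × A_cap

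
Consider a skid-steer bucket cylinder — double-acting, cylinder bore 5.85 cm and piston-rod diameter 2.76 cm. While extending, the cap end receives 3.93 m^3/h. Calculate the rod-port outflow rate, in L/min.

Q_out ≈ 50.9 L/min

Cap-side area A_cap = π/4 × (5.85 cm)² = 26.88 cm^2
Rod-side annular area A_ann = π/4 × (5.85² − 2.76²) = 20.90 cm^2
Piston speed v = Q_in/A_cap; rod-end outflow Q_out = v × A_ann = Q_in × A_ann/A_cap.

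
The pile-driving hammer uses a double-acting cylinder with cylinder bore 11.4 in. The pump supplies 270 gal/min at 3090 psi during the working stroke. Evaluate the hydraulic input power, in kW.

Hydraulic power = P × Q

W ≈ 363 kW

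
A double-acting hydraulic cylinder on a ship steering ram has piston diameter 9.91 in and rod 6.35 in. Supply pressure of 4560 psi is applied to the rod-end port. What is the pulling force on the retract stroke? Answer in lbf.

F ≈ 2.07e5 lbf

Rod-side annular area A_ann = π/4 × (9.91² − 6.35²) = 45.46 in^2
On retraction the pressure acts on the annular area (bore minus rod).
F = P × A_ann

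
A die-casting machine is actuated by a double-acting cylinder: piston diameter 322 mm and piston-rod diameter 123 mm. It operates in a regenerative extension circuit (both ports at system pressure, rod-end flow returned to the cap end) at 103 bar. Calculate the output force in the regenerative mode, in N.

With equal pressure on both faces, forces on the annular region cancel; the net push is pressure × rod cross-section.
Rod cross-section A_rod = π/4 × (123 mm)² = 11880 mm^2
F = P × A_rod

F ≈ 1.22e5 N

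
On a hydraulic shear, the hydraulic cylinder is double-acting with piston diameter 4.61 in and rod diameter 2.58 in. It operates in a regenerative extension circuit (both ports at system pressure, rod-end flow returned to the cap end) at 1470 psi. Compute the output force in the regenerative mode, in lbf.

F ≈ 7690 lbf

With equal pressure on both faces, forces on the annular region cancel; the net push is pressure × rod cross-section.
Rod cross-section A_rod = π/4 × (2.58 in)² = 5.228 in^2
F = P × A_rod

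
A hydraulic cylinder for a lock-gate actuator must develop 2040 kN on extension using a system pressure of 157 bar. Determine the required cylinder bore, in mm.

Extension force acts on the full piston face: F = P × (π/4)D².
D = √(4F / (πP)) = √(4 × 2040 kN / (π × 157 bar))

D ≈ 407 mm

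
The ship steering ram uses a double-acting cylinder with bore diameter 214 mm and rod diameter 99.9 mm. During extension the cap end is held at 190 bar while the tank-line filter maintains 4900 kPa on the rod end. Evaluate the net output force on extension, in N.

Cap-side area A_cap = π/4 × (214 mm)² = 35970 mm^2
Rod-side annular area A_ann = π/4 × (214² − 99.9²) = 28130 mm^2
Net thrust = P_cap·A_cap − P_rod·A_ann = 6.834e5 N − 1.378e5 N

F ≈ 5.46e5 N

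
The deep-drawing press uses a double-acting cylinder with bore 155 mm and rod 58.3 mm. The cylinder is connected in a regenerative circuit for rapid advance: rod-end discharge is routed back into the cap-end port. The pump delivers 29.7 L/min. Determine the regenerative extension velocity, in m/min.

v ≈ 11.1 m/min

In regeneration the rod-end outflow joins the pump flow into the cap end, so the net volume the pump must supply per unit advance equals the rod cross-section area.
Rod cross-section A_rod = π/4 × (58.3 mm)² = 2669 mm^2
v = Q_pump / A_rod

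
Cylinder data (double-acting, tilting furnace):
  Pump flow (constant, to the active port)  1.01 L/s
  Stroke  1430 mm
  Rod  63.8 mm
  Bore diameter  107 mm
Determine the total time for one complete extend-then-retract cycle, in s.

t ≈ 20.9 s

Cap-side area A_cap = π/4 × (107 mm)² = 8992 mm^2
Rod-side annular area A_ann = π/4 × (107² − 63.8²) = 5795 mm^2
t_ext = A_cap·L/Q = 12.73 s
t_ret = A_ann·L/Q = 8.205 s
t_cycle = t_ext + t_ret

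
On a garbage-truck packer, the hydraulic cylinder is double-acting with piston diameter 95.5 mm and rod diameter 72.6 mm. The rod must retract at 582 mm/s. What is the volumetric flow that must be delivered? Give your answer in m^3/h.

Q ≈ 6.33 m^3/h

Rod-side annular area A_ann = π/4 × (95.5² − 72.6²) = 3023 mm^2
Q = A × v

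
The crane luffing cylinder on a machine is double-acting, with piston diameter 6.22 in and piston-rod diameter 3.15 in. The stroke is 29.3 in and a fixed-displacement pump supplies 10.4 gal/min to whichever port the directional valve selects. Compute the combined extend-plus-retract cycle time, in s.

t ≈ 38.8 s

Cap-side area A_cap = π/4 × (6.22 in)² = 30.39 in^2
Rod-side annular area A_ann = π/4 × (6.22² − 3.15²) = 22.59 in^2
t_ext = A_cap·L/Q = 22.24 s
t_ret = A_ann·L/Q = 16.53 s
t_cycle = t_ext + t_ret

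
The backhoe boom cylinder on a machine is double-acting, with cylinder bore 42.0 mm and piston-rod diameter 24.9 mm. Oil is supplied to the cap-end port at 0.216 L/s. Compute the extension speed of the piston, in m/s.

Cap-side area A_cap = π/4 × (42.0 mm)² = 1385 mm^2
v = Q / A

v ≈ 0.156 m/s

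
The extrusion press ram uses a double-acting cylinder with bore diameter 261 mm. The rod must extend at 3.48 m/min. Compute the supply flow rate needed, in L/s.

Q ≈ 3.10 L/s

Cap-side area A_cap = π/4 × (261 mm)² = 53500 mm^2
Q = A × v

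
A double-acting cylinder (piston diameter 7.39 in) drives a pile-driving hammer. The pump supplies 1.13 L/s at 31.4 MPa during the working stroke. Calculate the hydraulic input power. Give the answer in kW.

Hydraulic power = P × Q

W ≈ 35.5 kW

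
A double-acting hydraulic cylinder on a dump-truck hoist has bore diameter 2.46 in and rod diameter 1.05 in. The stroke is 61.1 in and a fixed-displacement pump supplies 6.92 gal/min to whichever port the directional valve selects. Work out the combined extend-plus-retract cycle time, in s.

t ≈ 19.8 s

Cap-side area A_cap = π/4 × (2.46 in)² = 4.753 in^2
Rod-side annular area A_ann = π/4 × (2.46² − 1.05²) = 3.887 in^2
t_ext = A_cap·L/Q = 10.90 s
t_ret = A_ann·L/Q = 8.914 s
t_cycle = t_ext + t_ret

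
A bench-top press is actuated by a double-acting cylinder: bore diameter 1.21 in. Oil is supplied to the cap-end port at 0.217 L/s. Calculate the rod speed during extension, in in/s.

Cap-side area A_cap = π/4 × (1.21 in)² = 1.150 in^2
v = Q / A

v ≈ 11.5 in/s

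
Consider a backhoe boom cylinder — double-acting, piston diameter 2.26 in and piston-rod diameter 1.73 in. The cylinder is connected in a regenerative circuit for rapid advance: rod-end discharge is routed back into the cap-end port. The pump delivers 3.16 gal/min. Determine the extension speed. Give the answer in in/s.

In regeneration the rod-end outflow joins the pump flow into the cap end, so the net volume the pump must supply per unit advance equals the rod cross-section area.
Rod cross-section A_rod = π/4 × (1.73 in)² = 2.351 in^2
v = Q_pump / A_rod

v ≈ 5.18 in/s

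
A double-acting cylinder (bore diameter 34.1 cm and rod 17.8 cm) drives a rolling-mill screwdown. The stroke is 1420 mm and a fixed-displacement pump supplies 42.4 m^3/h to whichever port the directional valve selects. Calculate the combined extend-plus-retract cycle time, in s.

Cap-side area A_cap = π/4 × (34.1 cm)² = 913.3 cm^2
Rod-side annular area A_ann = π/4 × (34.1² − 17.8²) = 664.4 cm^2
t_ext = A_cap·L/Q = 11.01 s
t_ret = A_ann·L/Q = 8.011 s
t_cycle = t_ext + t_ret

t ≈ 19.0 s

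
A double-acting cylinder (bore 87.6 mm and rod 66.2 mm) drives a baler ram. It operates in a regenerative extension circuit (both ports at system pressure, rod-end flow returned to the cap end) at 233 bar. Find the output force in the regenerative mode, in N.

F ≈ 80200 N

With equal pressure on both faces, forces on the annular region cancel; the net push is pressure × rod cross-section.
Rod cross-section A_rod = π/4 × (66.2 mm)² = 3442 mm^2
F = P × A_rod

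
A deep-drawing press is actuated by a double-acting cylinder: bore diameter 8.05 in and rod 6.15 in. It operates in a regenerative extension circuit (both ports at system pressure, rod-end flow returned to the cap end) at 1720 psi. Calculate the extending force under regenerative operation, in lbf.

With equal pressure on both faces, forces on the annular region cancel; the net push is pressure × rod cross-section.
Rod cross-section A_rod = π/4 × (6.15 in)² = 29.71 in^2
F = P × A_rod

F ≈ 51100 lbf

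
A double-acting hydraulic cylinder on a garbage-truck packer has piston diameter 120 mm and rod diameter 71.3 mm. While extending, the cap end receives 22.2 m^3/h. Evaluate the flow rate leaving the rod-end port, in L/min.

Q_out ≈ 239 L/min

Cap-side area A_cap = π/4 × (120 mm)² = 11310 mm^2
Rod-side annular area A_ann = π/4 × (120² − 71.3²) = 7317 mm^2
Piston speed v = Q_in/A_cap; rod-end outflow Q_out = v × A_ann = Q_in × A_ann/A_cap.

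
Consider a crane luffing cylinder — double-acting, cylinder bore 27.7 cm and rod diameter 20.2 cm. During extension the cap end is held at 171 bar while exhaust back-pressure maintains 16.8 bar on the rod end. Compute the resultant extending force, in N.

Cap-side area A_cap = π/4 × (27.7 cm)² = 602.6 cm^2
Rod-side annular area A_ann = π/4 × (27.7² − 20.2²) = 282.2 cm^2
Net thrust = P_cap·A_cap − P_rod·A_ann = 1.030e6 N − 47400 N

F ≈ 9.83e5 N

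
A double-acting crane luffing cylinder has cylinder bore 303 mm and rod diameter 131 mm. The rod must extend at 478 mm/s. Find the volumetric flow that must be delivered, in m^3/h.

Cap-side area A_cap = π/4 × (303 mm)² = 72110 mm^2
Q = A × v

Q ≈ 124 m^3/h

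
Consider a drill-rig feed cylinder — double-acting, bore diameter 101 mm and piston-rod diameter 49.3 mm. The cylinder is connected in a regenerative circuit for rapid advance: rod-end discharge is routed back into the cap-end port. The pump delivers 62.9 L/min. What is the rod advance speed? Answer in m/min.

v ≈ 33.0 m/min

In regeneration the rod-end outflow joins the pump flow into the cap end, so the net volume the pump must supply per unit advance equals the rod cross-section area.
Rod cross-section A_rod = π/4 × (49.3 mm)² = 1909 mm^2
v = Q_pump / A_rod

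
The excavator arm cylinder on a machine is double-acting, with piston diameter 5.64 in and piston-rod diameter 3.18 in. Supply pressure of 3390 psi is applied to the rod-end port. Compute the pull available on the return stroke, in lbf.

Rod-side annular area A_ann = π/4 × (5.64² − 3.18²) = 17.04 in^2
On retraction the pressure acts on the annular area (bore minus rod).
F = P × A_ann

F ≈ 57800 lbf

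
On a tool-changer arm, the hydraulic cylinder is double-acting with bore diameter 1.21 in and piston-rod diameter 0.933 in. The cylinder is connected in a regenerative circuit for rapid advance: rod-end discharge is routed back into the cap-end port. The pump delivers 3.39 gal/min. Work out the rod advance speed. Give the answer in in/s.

v ≈ 19.1 in/s

In regeneration the rod-end outflow joins the pump flow into the cap end, so the net volume the pump must supply per unit advance equals the rod cross-section area.
Rod cross-section A_rod = π/4 × (0.933 in)² = 0.6837 in^2
v = Q_pump / A_rod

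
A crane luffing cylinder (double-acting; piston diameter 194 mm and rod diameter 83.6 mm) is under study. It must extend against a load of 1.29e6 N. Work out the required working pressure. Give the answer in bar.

Cap-side area A_cap = π/4 × (194 mm)² = 29560 mm^2
P = F / A = 1.29e6 N / A

P ≈ 436 bar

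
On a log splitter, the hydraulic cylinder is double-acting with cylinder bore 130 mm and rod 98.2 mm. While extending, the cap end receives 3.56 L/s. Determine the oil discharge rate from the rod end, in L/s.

Cap-side area A_cap = π/4 × (130 mm)² = 13270 mm^2
Rod-side annular area A_ann = π/4 × (130² − 98.2²) = 5699 mm^2
Piston speed v = Q_in/A_cap; rod-end outflow Q_out = v × A_ann = Q_in × A_ann/A_cap.

Q_out ≈ 1.53 L/s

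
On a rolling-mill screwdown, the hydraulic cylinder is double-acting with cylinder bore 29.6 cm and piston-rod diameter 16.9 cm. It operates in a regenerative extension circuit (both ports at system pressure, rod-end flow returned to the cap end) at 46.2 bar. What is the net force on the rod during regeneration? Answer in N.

With equal pressure on both faces, forces on the annular region cancel; the net push is pressure × rod cross-section.
Rod cross-section A_rod = π/4 × (16.9 cm)² = 224.3 cm^2
F = P × A_rod

F ≈ 1.04e5 N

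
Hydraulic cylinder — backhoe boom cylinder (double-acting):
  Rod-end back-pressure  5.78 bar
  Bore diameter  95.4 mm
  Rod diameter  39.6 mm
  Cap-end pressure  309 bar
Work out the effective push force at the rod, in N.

F ≈ 2.17e5 N

Cap-side area A_cap = π/4 × (95.4 mm)² = 7148 mm^2
Rod-side annular area A_ann = π/4 × (95.4² − 39.6²) = 5916 mm^2
Net thrust = P_cap·A_cap − P_rod·A_ann = 2.209e5 N − 3420 N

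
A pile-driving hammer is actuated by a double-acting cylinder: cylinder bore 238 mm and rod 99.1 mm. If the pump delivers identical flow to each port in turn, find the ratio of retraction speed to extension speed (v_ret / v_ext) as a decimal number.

Cap-side area A_cap = π/4 × (238 mm)² = 44490 mm^2
Rod-side annular area A_ann = π/4 × (238² − 99.1²) = 36770 mm^2
For equal Q, v ∝ 1/A, so v_ret/v_ext = A_cap/A_ann.

v_ret/v_ext ≈ 1.21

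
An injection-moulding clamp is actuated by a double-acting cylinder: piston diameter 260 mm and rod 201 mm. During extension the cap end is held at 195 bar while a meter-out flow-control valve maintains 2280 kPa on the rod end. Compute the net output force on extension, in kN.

Cap-side area A_cap = π/4 × (260 mm)² = 53090 mm^2
Rod-side annular area A_ann = π/4 × (260² − 201²) = 21360 mm^2
Net thrust = P_cap·A_cap − P_rod·A_ann = 1035 kN − 48.71 kN

F ≈ 987 kN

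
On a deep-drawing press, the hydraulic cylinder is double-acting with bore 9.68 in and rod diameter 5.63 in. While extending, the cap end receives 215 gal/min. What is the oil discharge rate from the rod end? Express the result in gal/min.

Cap-side area A_cap = π/4 × (9.68 in)² = 73.59 in^2
Rod-side annular area A_ann = π/4 × (9.68² − 5.63²) = 48.70 in^2
Piston speed v = Q_in/A_cap; rod-end outflow Q_out = v × A_ann = Q_in × A_ann/A_cap.

Q_out ≈ 142 gal/min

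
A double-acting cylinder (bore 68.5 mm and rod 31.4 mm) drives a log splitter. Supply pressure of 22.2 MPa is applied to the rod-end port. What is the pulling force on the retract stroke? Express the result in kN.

Rod-side annular area A_ann = π/4 × (68.5² − 31.4²) = 2911 mm^2
On retraction the pressure acts on the annular area (bore minus rod).
F = P × A_ann

F ≈ 64.6 kN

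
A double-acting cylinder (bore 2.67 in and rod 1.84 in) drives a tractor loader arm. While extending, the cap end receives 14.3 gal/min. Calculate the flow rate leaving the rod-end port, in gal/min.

Cap-side area A_cap = π/4 × (2.67 in)² = 5.599 in^2
Rod-side annular area A_ann = π/4 × (2.67² − 1.84²) = 2.940 in^2
Piston speed v = Q_in/A_cap; rod-end outflow Q_out = v × A_ann = Q_in × A_ann/A_cap.

Q_out ≈ 7.51 gal/min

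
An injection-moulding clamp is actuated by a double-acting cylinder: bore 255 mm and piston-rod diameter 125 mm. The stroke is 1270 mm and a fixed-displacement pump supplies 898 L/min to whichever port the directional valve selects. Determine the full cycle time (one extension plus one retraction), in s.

Cap-side area A_cap = π/4 × (255 mm)² = 51070 mm^2
Rod-side annular area A_ann = π/4 × (255² − 125²) = 38800 mm^2
t_ext = A_cap·L/Q = 4.334 s
t_ret = A_ann·L/Q = 3.292 s
t_cycle = t_ext + t_ret

t ≈ 7.63 s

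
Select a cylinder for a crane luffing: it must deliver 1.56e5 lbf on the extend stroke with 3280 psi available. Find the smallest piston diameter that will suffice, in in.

Extension force acts on the full piston face: F = P × (π/4)D².
D = √(4F / (πP)) = √(4 × 1.56e5 lbf / (π × 3280 psi))

D ≈ 7.78 in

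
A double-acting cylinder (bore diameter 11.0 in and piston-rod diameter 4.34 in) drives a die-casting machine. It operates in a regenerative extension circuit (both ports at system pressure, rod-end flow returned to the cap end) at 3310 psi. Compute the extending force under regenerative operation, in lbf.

With equal pressure on both faces, forces on the annular region cancel; the net push is pressure × rod cross-section.
Rod cross-section A_rod = π/4 × (4.34 in)² = 14.79 in^2
F = P × A_rod

F ≈ 49000 lbf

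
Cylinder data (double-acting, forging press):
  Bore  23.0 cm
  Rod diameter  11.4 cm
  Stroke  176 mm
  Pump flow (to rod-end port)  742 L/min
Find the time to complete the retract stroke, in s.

Rod-side annular area A_ann = π/4 × (23.0² − 11.4²) = 313.4 cm^2
Swept volume V = A × L; t = V / Q = A·L / Q

t ≈ 0.446 s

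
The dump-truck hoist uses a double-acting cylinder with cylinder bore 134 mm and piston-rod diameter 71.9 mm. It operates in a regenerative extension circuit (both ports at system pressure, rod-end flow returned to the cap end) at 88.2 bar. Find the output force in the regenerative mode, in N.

F ≈ 35800 N

With equal pressure on both faces, forces on the annular region cancel; the net push is pressure × rod cross-section.
Rod cross-section A_rod = π/4 × (71.9 mm)² = 4060 mm^2
F = P × A_rod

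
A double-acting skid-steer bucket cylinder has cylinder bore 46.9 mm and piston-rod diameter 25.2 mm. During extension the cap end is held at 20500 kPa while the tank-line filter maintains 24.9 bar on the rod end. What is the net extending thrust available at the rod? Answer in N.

Cap-side area A_cap = π/4 × (46.9 mm)² = 1728 mm^2
Rod-side annular area A_ann = π/4 × (46.9² − 25.2²) = 1229 mm^2
Net thrust = P_cap·A_cap − P_rod·A_ann = 35420 N − 3060 N

F ≈ 32400 N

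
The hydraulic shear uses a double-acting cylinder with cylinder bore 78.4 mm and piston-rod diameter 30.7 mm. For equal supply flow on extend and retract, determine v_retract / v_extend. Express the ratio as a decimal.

v_ret/v_ext ≈ 1.18

Cap-side area A_cap = π/4 × (78.4 mm)² = 4827 mm^2
Rod-side annular area A_ann = π/4 × (78.4² − 30.7²) = 4087 mm^2
For equal Q, v ∝ 1/A, so v_ret/v_ext = A_cap/A_ann.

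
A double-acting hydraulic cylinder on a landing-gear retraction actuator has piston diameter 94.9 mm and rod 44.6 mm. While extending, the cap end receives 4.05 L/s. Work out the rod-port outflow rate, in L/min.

Q_out ≈ 189 L/min

Cap-side area A_cap = π/4 × (94.9 mm)² = 7073 mm^2
Rod-side annular area A_ann = π/4 × (94.9² − 44.6²) = 5511 mm^2
Piston speed v = Q_in/A_cap; rod-end outflow Q_out = v × A_ann = Q_in × A_ann/A_cap.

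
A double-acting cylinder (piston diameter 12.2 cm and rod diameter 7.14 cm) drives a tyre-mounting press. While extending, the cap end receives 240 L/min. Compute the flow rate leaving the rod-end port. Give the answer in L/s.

Cap-side area A_cap = π/4 × (12.2 cm)² = 116.9 cm^2
Rod-side annular area A_ann = π/4 × (12.2² − 7.14²) = 76.86 cm^2
Piston speed v = Q_in/A_cap; rod-end outflow Q_out = v × A_ann = Q_in × A_ann/A_cap.

Q_out ≈ 2.63 L/s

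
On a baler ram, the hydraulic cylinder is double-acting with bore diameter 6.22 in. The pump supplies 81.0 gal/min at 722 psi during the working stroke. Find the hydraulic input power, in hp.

W ≈ 34.1 hp

Hydraulic power = P × Q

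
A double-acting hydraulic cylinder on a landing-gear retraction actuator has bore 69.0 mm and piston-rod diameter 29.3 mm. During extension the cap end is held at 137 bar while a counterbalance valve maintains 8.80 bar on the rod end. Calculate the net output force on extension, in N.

Cap-side area A_cap = π/4 × (69.0 mm)² = 3739 mm^2
Rod-side annular area A_ann = π/4 × (69.0² − 29.3²) = 3065 mm^2
Net thrust = P_cap·A_cap − P_rod·A_ann = 51230 N − 2697 N

F ≈ 48500 N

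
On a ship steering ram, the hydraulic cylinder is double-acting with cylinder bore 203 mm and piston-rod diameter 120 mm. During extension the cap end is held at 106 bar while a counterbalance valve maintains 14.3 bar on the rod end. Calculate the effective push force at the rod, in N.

F ≈ 3.13e5 N

Cap-side area A_cap = π/4 × (203 mm)² = 32370 mm^2
Rod-side annular area A_ann = π/4 × (203² − 120²) = 21060 mm^2
Net thrust = P_cap·A_cap − P_rod·A_ann = 3.431e5 N − 30110 N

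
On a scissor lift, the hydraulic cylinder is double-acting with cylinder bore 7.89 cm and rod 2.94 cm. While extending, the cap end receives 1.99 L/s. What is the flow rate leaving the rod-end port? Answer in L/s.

Q_out ≈ 1.71 L/s

Cap-side area A_cap = π/4 × (7.89 cm)² = 48.89 cm^2
Rod-side annular area A_ann = π/4 × (7.89² − 2.94²) = 42.10 cm^2
Piston speed v = Q_in/A_cap; rod-end outflow Q_out = v × A_ann = Q_in × A_ann/A_cap.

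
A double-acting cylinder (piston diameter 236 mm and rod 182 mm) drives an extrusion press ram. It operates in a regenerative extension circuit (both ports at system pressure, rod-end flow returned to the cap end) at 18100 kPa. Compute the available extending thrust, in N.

F ≈ 4.71e5 N

With equal pressure on both faces, forces on the annular region cancel; the net push is pressure × rod cross-section.
Rod cross-section A_rod = π/4 × (182 mm)² = 26020 mm^2
F = P × A_rod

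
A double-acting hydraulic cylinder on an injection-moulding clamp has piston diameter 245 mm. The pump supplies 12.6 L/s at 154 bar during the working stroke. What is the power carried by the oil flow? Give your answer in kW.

Hydraulic power = P × Q

W ≈ 194 kW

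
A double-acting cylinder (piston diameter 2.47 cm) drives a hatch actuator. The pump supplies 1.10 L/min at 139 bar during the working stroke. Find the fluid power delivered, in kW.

Hydraulic power = P × Q

W ≈ 0.255 kW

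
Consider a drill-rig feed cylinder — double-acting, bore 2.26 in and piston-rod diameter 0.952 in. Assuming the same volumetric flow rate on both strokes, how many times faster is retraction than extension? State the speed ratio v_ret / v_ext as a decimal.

Cap-side area A_cap = π/4 × (2.26 in)² = 4.011 in^2
Rod-side annular area A_ann = π/4 × (2.26² − 0.952²) = 3.300 in^2
For equal Q, v ∝ 1/A, so v_ret/v_ext = A_cap/A_ann.

v_ret/v_ext ≈ 1.22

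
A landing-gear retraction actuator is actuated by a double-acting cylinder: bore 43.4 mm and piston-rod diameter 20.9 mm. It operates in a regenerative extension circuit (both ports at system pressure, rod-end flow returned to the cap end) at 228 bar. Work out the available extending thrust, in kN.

F ≈ 7.82 kN

With equal pressure on both faces, forces on the annular region cancel; the net push is pressure × rod cross-section.
Rod cross-section A_rod = π/4 × (20.9 mm)² = 343.1 mm^2
F = P × A_rod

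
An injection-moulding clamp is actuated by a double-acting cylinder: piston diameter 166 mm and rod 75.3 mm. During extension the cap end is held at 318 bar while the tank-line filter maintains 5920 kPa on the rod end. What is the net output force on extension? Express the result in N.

F ≈ 5.86e5 N

Cap-side area A_cap = π/4 × (166 mm)² = 21640 mm^2
Rod-side annular area A_ann = π/4 × (166² − 75.3²) = 17190 mm^2
Net thrust = P_cap·A_cap − P_rod·A_ann = 6.882e5 N − 1.018e5 N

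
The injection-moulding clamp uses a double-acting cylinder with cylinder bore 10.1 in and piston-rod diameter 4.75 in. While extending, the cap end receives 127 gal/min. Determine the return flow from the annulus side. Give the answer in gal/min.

Q_out ≈ 98.9 gal/min

Cap-side area A_cap = π/4 × (10.1 in)² = 80.12 in^2
Rod-side annular area A_ann = π/4 × (10.1² − 4.75²) = 62.40 in^2
Piston speed v = Q_in/A_cap; rod-end outflow Q_out = v × A_ann = Q_in × A_ann/A_cap.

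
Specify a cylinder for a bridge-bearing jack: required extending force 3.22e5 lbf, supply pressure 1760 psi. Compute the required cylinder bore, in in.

D ≈ 15.3 in

Extension force acts on the full piston face: F = P × (π/4)D².
D = √(4F / (πP)) = √(4 × 3.22e5 lbf / (π × 1760 psi))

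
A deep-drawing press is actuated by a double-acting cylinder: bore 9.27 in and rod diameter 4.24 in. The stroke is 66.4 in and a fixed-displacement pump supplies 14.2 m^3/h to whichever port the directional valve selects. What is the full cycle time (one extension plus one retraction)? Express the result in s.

Cap-side area A_cap = π/4 × (9.27 in)² = 67.49 in^2
Rod-side annular area A_ann = π/4 × (9.27² − 4.24²) = 53.37 in^2
t_ext = A_cap·L/Q = 18.62 s
t_ret = A_ann·L/Q = 14.72 s
t_cycle = t_ext + t_ret

t ≈ 33.3 s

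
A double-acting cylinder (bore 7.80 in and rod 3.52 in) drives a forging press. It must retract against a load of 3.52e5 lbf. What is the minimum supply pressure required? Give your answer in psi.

Rod-side annular area A_ann = π/4 × (7.80² − 3.52²) = 38.05 in^2
Retraction: pressure acts on the annular area.
P = F / A = 3.52e5 lbf / A

P ≈ 9250 psi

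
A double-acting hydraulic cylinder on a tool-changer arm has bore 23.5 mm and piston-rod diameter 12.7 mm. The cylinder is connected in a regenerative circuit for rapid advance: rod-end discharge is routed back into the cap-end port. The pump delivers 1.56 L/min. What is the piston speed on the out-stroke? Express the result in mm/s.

v ≈ 205 mm/s

In regeneration the rod-end outflow joins the pump flow into the cap end, so the net volume the pump must supply per unit advance equals the rod cross-section area.
Rod cross-section A_rod = π/4 × (12.7 mm)² = 126.7 mm^2
v = Q_pump / A_rod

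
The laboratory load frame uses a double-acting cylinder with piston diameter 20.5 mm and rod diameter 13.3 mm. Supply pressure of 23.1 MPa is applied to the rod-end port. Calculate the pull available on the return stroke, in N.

F ≈ 4420 N

Rod-side annular area A_ann = π/4 × (20.5² − 13.3²) = 191.1 mm^2
On retraction the pressure acts on the annular area (bore minus rod).
F = P × A_ann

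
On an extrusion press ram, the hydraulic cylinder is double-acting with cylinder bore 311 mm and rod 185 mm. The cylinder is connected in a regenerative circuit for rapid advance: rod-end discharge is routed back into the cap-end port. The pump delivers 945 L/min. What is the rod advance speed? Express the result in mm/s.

In regeneration the rod-end outflow joins the pump flow into the cap end, so the net volume the pump must supply per unit advance equals the rod cross-section area.
Rod cross-section A_rod = π/4 × (185 mm)² = 26880 mm^2
v = Q_pump / A_rod

v ≈ 586 mm/s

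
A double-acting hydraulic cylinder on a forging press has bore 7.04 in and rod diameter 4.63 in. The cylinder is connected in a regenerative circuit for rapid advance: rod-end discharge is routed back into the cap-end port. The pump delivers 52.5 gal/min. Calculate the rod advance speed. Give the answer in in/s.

In regeneration the rod-end outflow joins the pump flow into the cap end, so the net volume the pump must supply per unit advance equals the rod cross-section area.
Rod cross-section A_rod = π/4 × (4.63 in)² = 16.84 in^2
v = Q_pump / A_rod

v ≈ 12.0 in/s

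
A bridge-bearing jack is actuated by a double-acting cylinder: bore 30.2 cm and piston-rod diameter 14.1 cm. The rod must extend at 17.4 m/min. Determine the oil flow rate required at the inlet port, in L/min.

Q ≈ 1250 L/min

Cap-side area A_cap = π/4 × (30.2 cm)² = 716.3 cm^2
Q = A × v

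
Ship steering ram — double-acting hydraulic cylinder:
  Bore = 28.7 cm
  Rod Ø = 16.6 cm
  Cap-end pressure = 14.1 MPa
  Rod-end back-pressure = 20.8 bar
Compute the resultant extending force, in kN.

Cap-side area A_cap = π/4 × (28.7 cm)² = 646.9 cm^2
Rod-side annular area A_ann = π/4 × (28.7² − 16.6²) = 430.5 cm^2
Net thrust = P_cap·A_cap − P_rod·A_ann = 912.2 kN − 89.54 kN

F ≈ 823 kN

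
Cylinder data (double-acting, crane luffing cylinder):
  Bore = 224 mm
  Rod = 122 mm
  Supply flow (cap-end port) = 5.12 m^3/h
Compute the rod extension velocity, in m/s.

Cap-side area A_cap = π/4 × (224 mm)² = 39410 mm^2
v = Q / A

v ≈ 0.0361 m/s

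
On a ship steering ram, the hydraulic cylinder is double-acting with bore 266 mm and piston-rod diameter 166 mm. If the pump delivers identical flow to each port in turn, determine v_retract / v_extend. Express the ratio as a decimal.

Cap-side area A_cap = π/4 × (266 mm)² = 55570 mm^2
Rod-side annular area A_ann = π/4 × (266² − 166²) = 33930 mm^2
For equal Q, v ∝ 1/A, so v_ret/v_ext = A_cap/A_ann.

v_ret/v_ext ≈ 1.64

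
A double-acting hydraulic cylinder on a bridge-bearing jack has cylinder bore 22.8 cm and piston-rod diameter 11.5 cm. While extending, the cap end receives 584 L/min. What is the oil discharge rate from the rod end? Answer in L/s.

Cap-side area A_cap = π/4 × (22.8 cm)² = 408.3 cm^2
Rod-side annular area A_ann = π/4 × (22.8² − 11.5²) = 304.4 cm^2
Piston speed v = Q_in/A_cap; rod-end outflow Q_out = v × A_ann = Q_in × A_ann/A_cap.

Q_out ≈ 7.26 L/s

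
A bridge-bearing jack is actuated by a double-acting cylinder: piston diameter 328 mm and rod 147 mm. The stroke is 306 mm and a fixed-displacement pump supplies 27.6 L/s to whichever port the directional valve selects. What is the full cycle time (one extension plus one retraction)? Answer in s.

t ≈ 1.69 s

Cap-side area A_cap = π/4 × (328 mm)² = 84500 mm^2
Rod-side annular area A_ann = π/4 × (328² − 147²) = 67520 mm^2
t_ext = A_cap·L/Q = 0.9368 s
t_ret = A_ann·L/Q = 0.7486 s
t_cycle = t_ext + t_ret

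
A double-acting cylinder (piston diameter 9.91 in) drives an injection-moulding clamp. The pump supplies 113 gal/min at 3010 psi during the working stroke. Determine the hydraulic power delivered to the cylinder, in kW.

W ≈ 148 kW

Hydraulic power = P × Q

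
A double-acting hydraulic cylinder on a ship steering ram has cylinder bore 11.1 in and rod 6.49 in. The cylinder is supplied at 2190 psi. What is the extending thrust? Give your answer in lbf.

F ≈ 2.12e5 lbf

Cap-side area A_cap = π/4 × (11.1 in)² = 96.77 in^2
F = P × A_cap = 2190 psi × A_cap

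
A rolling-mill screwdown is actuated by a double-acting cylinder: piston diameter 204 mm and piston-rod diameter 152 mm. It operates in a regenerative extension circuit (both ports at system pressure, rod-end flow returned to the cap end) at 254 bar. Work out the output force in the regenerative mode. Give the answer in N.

F ≈ 4.61e5 N

With equal pressure on both faces, forces on the annular region cancel; the net push is pressure × rod cross-section.
Rod cross-section A_rod = π/4 × (152 mm)² = 18150 mm^2
F = P × A_rod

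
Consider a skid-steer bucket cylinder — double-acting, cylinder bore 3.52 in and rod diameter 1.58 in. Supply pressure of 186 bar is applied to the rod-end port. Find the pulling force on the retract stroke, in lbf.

Rod-side annular area A_ann = π/4 × (3.52² − 1.58²) = 7.771 in^2
On retraction the pressure acts on the annular area (bore minus rod).
F = P × A_ann

F ≈ 21000 lbf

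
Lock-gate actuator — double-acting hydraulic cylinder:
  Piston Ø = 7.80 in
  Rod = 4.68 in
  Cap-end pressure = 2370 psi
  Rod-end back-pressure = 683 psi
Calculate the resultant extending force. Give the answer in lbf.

F ≈ 92400 lbf

Cap-side area A_cap = π/4 × (7.80 in)² = 47.78 in^2
Rod-side annular area A_ann = π/4 × (7.80² − 4.68²) = 30.58 in^2
Net thrust = P_cap·A_cap − P_rod·A_ann = 1.132e5 lbf − 20890 lbf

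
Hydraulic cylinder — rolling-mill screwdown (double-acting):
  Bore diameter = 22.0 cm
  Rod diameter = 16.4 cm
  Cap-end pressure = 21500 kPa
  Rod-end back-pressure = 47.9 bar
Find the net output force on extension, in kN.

F ≈ 736 kN

Cap-side area A_cap = π/4 × (22.0 cm)² = 380.1 cm^2
Rod-side annular area A_ann = π/4 × (22.0² − 16.4²) = 168.9 cm^2
Net thrust = P_cap·A_cap − P_rod·A_ann = 817.3 kN − 80.90 kN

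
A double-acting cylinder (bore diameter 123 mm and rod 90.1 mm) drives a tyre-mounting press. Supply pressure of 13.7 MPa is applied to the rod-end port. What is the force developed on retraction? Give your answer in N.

F ≈ 75400 N

Rod-side annular area A_ann = π/4 × (123² − 90.1²) = 5506 mm^2
On retraction the pressure acts on the annular area (bore minus rod).
F = P × A_ann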